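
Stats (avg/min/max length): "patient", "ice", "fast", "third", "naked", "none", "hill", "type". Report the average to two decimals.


Lengths: "patient"=7, "ice"=3, "fast"=4, "third"=5, "naked"=5, "none"=4, "hill"=4, "type"=4
Sum = 36, Count = 8
Average = 36/8 = 4.50
= avg=4.50, min=3, max=7


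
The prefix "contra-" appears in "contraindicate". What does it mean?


Prefix: contra-
Example: contraindicate (contra- + indicate)
Meaning = against


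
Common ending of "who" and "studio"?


Word 1: "who"
Word 2: "studio"
Comparing from end:
  Pos -1: 'o' == 'o'
  Pos -2: 'h' != 'i' (stop)
LCS = "o" (length 1)


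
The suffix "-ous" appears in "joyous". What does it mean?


Suffix: -ous
As in: joyous -> joy + -ous
Meaning = having quality of


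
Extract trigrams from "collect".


Word: "collect" (length 7)
Number of trigrams = 7 - 3 + 1 = 5
  Position 0: "col"
  Position 1: "oll"
  Position 2: "lle"
  Position 3: "lec"
  Position 4: "ect"
Trigrams = "col", "oll", "lle", "lec", "ect"


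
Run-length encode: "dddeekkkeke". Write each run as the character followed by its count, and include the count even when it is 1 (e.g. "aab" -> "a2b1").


String: "dddeekkkeke"
Scanning for consecutive runs:
  'd' x 3
  'e' x 2
  'k' x 3
  'e' x 1
  'k' x 1
  'e' x 1
RLE = "d3e2k3e1k1e1"


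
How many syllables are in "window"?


Word: "window"
Syllable breakdown: win · dow
Counting: 2 parts
= 2 syllables


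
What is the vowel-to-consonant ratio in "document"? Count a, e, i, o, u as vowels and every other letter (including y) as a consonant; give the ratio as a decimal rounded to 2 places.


Word: "document"
Vowels (a,e,i,o,u): 3
Consonants: 5
Ratio = 3/5
= 0.60


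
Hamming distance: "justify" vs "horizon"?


Comparing character by character (same length = 7):
  Pos 0: 'j' vs 'h' !=
  Pos 1: 'u' vs 'o' !=
  Pos 2: 's' vs 'r' !=
  Pos 3: 't' vs 'i' !=
  Pos 4: 'i' vs 'z' !=
  Pos 5: 'f' vs 'o' !=
  Pos 6: 'y' vs 'n' !=
Hamming distance = 7


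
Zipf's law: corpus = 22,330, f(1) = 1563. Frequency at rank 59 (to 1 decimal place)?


Zipf's law: f(r) = f(1) / r
f(1) = 1563
f(59) = 1563 / 59
= 26.5 occurrences


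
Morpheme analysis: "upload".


Word: "upload"
Morphemes: up- + load
Each morpheme carries meaning
= 2 morphemes


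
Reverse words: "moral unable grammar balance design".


Original: "moral unable grammar balance design"
Words (1..n): moral | unable | grammar | balance | design
Reversed (n..1): design | balance | grammar | unable | moral
Result = "design balance grammar unable moral"


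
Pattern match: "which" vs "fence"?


Pattern of "which": [0, 1, 2, 3, 1]
Pattern of "fence": [0, 1, 2, 3, 1]
Patterns match
Same pattern = Yes


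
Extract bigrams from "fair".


Word: "fair" (length 4)
Number of bigrams = 4 - 2 + 1 = 3
  Position 0: "fa"
  Position 1: "ai"
  Position 2: "ir"
Bigrams = "fa", "ai", "ir"


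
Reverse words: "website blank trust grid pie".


Original: "website blank trust grid pie"
Words (1..n): website | blank | trust | grid | pie
Reversed (n..1): pie | grid | trust | blank | website
Result = "pie grid trust blank website"


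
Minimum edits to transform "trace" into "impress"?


Word 1: "trace" (length 5)
Word 2: "impress" (length 7)
One optimal edit sequence (insert/delete/substitute each cost 1):
  1. insert 'i'  (+1)
  2. insert 'm'  (+1)
  3. substitute 't' -> 'p'  (+1)
  4. keep 'r'
  5. substitute 'a' -> 'e'  (+1)
  6. substitute 'c' -> 's'  (+1)
  7. substitute 'e' -> 's'  (+1)
Total edit operations: 6
Edit distance = 6


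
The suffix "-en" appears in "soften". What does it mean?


Suffix: -en
Example: soften (soft + -en)
Meaning = to make / become


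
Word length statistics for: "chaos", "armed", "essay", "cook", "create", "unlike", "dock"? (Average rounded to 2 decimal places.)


Lengths: "chaos"=5, "armed"=5, "essay"=5, "cook"=4, "create"=6, "unlike"=6, "dock"=4
Sum = 35, Count = 7
Average = 35/7 = 5.00
= avg=5.00, min=4, max=6


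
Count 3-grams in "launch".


Word: "launch" (length 6)
Number of 3-grams = length - 3 + 1 = 6 - 3 + 1
= 4


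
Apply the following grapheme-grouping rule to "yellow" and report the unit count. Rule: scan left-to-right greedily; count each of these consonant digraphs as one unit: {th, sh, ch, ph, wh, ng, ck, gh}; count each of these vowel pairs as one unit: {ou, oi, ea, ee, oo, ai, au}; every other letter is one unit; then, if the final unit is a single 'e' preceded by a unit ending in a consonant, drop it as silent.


Word: "yellow" (6 letters)
Left-to-right scan:
  [1] 'y' (letter)
  [2] 'e' (letter)
  [3] 'l' (letter)
  [4] 'l' (letter)
  [5] 'o' (letter)
  [6] 'w' (letter)
Units from scan: 6
Sound units = 6 units


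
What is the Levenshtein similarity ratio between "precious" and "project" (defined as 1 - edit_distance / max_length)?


Word 1: "precious" (length 8)
Word 2: "project" (length 7)
One optimal edit sequence:
  1. keep 'p'
  2. keep 'r'
  3. delete 'e'  (+1)
  4. substitute 'c' -> 'o'  (+1)
  5. substitute 'i' -> 'j'  (+1)
  6. substitute 'o' -> 'e'  (+1)
  7. substitute 'u' -> 'c'  (+1)
  8. substitute 's' -> 't'  (+1)
Edit distance = 6
Max length = max(8, 7) = 8
Similarity = 1 - 6/8
= 0.2500


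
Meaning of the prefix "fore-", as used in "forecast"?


Prefix: fore-
Example: forecast = fore- + cast
Meaning = before


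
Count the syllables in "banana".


Word: "banana"
Syllable breakdown: ba / na / na
Counting: 3 parts
= 3 syllables


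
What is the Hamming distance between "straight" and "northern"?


Comparing character by character (same length = 8):
  Pos 0: 's' vs 'n' !=
  Pos 1: 't' vs 'o' !=
  Pos 2: 'r' vs 'r' =
  Pos 3: 'a' vs 't' !=
  Pos 4: 'i' vs 'h' !=
  Pos 5: 'g' vs 'e' !=
  Pos 6: 'h' vs 'r' !=
  Pos 7: 't' vs 'n' !=
Hamming distance = 7


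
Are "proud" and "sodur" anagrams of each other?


Word 1: "proud" → sorted: dopru
Word 2: "sodur" → sorted: dorsu
Same letters? dopru != dorsu
Anagram = No


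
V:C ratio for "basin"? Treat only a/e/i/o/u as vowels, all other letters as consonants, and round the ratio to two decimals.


Word: "basin"
Vowels (a,e,i,o,u): 2
Consonants: 3
Ratio = 2/3
= 0.67


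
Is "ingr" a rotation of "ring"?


Word: "ring", Candidate: "ingr"
Method: check if candidate is substring of word+word
"ringring" contains "ingr"? Yes
Is rotation = Yes


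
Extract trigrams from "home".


Word: "home" (length 4)
Number of trigrams = 4 - 3 + 1 = 2
  Position 0: "hom"
  Position 1: "ome"
Trigrams = "hom", "ome"


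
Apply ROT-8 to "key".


Word: "key"
Shift: 8
Each letter → (letter + shift) mod 26:
  'k' (10) + 8 = 18 → 's'
  'e' (4) + 8 = 12 → 'm'
  'y' (24) + 8 = 6 → 'g'
Result = "smg"


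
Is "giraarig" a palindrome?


Word: "giraarig"
Reversed: "giraarig"
Forward == Backward? giraarig == giraarig
Palindrome = Yes


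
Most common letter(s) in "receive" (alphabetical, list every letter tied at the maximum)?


Word: "receive"
Letter counts:
  'c': 1
  'e': 3
  'i': 1
  'r': 1
  'v': 1
Maximum count = 3
Most frequent = 'e' (3 times each)


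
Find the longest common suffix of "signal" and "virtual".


Word 1: "signal"
Word 2: "virtual"
Comparing from end:
  Pos -1: 'l' == 'l'
  Pos -2: 'a' == 'a'
  Pos -3: 'n' != 'u' (stop)
LCS = "al" (length 2)


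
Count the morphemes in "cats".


Word: "cats"
Morphemes: cat + -s
Each morpheme carries meaning
= 2 morphemes


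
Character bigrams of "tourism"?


Word: "tourism" (length 7)
Number of bigrams = 7 - 2 + 1 = 6
  Position 0: "to"
  Position 1: "ou"
  Position 2: "ur"
  Position 3: "ri"
  Position 4: "is"
  Position 5: "sm"
Bigrams = "to", "ou", "ur", "ri", "is", "sm"


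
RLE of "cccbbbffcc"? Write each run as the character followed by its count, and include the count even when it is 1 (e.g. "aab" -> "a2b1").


String: "cccbbbffcc"
Scanning for consecutive runs:
  'c' x 3
  'b' x 3
  'f' x 2
  'c' x 2
RLE = "c3b3f2c2"


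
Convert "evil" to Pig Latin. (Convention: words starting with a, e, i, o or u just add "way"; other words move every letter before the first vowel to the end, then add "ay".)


Word: "evil"
Starts with vowel → add 'way'
Pig Latin = "evilway"


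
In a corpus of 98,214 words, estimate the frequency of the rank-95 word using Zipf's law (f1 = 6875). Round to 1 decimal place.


Zipf's law: f(r) = f(1) / r
f(1) = 6875
f(95) = 6875 / 95
= 72.4 occurrences


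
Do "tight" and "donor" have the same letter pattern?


Pattern of "tight": [0, 1, 2, 3, 0]
Pattern of "donor": [0, 1, 2, 1, 3]
Patterns do not match
Same pattern = No


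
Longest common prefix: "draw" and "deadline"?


Word 1: "draw"
Word 2: "deadline"
Comparing from start:
  Pos 0: 'd' == 'd'
  Pos 1: 'r' != 'e' (stop)
LCP = "d" (length 1)


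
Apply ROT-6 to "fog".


Word: "fog"
Shift: 6
Each letter → (letter + shift) mod 26:
  'f' (5) + 6 = 11 → 'l'
  'o' (14) + 6 = 20 → 'u'
  'g' (6) + 6 = 12 → 'm'
Result = "lum"


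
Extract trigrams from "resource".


Word: "resource" (length 8)
Number of trigrams = 8 - 3 + 1 = 6
  Position 0: "res"
  Position 1: "eso"
  Position 2: "sou"
  Position 3: "our"
  Position 4: "urc"
  Position 5: "rce"
Trigrams = "res", "eso", "sou", "our", "urc", "rce"


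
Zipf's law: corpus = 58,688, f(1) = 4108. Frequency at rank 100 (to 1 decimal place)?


Zipf's law: f(r) = f(1) / r
f(1) = 4108
f(100) = 4108 / 100
= 41.1 occurrences


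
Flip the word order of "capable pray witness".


Original: "capable pray witness"
Words (1..n): capable | pray | witness
Reversed (n..1): witness | pray | capable
Result = "witness pray capable"


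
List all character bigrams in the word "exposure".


Word: "exposure" (length 8)
Number of bigrams = 8 - 2 + 1 = 7
  Position 0: "ex"
  Position 1: "xp"
  Position 2: "po"
  Position 3: "os"
  Position 4: "su"
  Position 5: "ur"
  Position 6: "re"
Bigrams = "ex", "xp", "po", "os", "su", "ur", "re"


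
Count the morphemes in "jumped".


Word: "jumped"
Morphemes: jump | -ed
Each morpheme carries meaning
= 2 morphemes


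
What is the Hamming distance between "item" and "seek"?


Comparing character by character (same length = 4):
  Pos 0: 'i' vs 's' !=
  Pos 1: 't' vs 'e' !=
  Pos 2: 'e' vs 'e' =
  Pos 3: 'm' vs 'k' !=
Hamming distance = 3


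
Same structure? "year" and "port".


Pattern of "year": [0, 1, 2, 3]
Pattern of "port": [0, 1, 2, 3]
Patterns match
Same pattern = Yes


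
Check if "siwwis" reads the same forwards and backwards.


Word: "siwwis"
Reversed: "siwwis"
Forward == Backward? siwwis == siwwis
Palindrome = Yes


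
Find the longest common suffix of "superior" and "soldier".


Word 1: "superior"
Word 2: "soldier"
Comparing from end:
  Pos -1: 'r' == 'r'
  Pos -2: 'o' != 'e' (stop)
LCS = "r" (length 1)


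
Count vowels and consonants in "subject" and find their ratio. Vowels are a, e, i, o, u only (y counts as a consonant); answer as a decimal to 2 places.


Word: "subject"
Vowels (a,e,i,o,u): 2
Consonants: 5
Ratio = 2/5
= 0.40


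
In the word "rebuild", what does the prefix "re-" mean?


Prefix: re-
Example: rebuild (re- + build)
Meaning = again


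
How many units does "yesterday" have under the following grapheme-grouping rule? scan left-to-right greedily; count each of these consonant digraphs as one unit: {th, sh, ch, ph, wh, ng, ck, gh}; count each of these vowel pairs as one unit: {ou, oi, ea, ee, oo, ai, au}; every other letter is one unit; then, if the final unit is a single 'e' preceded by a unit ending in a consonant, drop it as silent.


Word: "yesterday" (9 letters)
Left-to-right scan:
  (1) 'y' (letter)
  (2) 'e' (letter)
  (3) 's' (letter)
  (4) 't' (letter)
  (5) 'e' (letter)
  (6) 'r' (letter)
  (7) 'd' (letter)
  (8) 'a' (letter)
  (9) 'y' (letter)
Units from scan: 9
Sound units = 9 units


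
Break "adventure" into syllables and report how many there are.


Word: "adventure"
Syllable breakdown: ad-ven-ture
Counting: 3 parts
= 3 syllables


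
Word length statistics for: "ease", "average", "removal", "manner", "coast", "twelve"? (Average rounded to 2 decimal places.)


Lengths: "ease"=4, "average"=7, "removal"=7, "manner"=6, "coast"=5, "twelve"=6
Sum = 35, Count = 6
Average = 35/6 = 5.83
= avg=5.83, min=4, max=7


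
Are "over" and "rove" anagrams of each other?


Word 1: "over" → sorted: eorv
Word 2: "rove" → sorted: eorv
Same letters? eorv == eorv
Anagram = Yes


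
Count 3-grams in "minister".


Word: "minister" (length 8)
Number of 3-grams = length - 3 + 1 = 8 - 3 + 1
= 6


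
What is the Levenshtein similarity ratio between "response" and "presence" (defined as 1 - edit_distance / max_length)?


Word 1: "response" (length 8)
Word 2: "presence" (length 8)
One optimal edit sequence:
  1. insert 'p'  (+1)
  2. keep 'r'
  3. keep 'e'
  4. keep 's'
  5. delete 'p'  (+1)
  6. substitute 'o' -> 'e'  (+1)
  7. keep 'n'
  8. substitute 's' -> 'c'  (+1)
  9. keep 'e'
Edit distance = 4
Max length = max(8, 8) = 8
Similarity = 1 - 4/8
= 0.5000


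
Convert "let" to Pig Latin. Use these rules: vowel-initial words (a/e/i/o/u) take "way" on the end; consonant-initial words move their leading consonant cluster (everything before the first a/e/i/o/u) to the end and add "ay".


Word: "let"
Starts with consonant(s) → move to end, add 'ay'
Consonant cluster: "l"
Pig Latin = "etlay"


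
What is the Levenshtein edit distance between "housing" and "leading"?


Word 1: "housing" (length 7)
Word 2: "leading" (length 7)
One optimal edit sequence (insert/delete/substitute each cost 1):
  1. substitute 'h' -> 'l'  (+1)
  2. substitute 'o' -> 'e'  (+1)
  3. substitute 'u' -> 'a'  (+1)
  4. substitute 's' -> 'd'  (+1)
  5. keep 'i'
  6. keep 'n'
  7. keep 'g'
Total edit operations: 4
Edit distance = 4


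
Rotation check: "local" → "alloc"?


Word: "local", Candidate: "alloc"
Method: check if candidate is substring of word+word
"locallocal" contains "alloc"? Yes
Is rotation = Yes


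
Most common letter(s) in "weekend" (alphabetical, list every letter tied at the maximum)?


Word: "weekend"
Letter counts:
  'd': 1
  'e': 3
  'k': 1
  'n': 1
  'w': 1
Maximum count = 3
Most frequent = 'e' (3 times each)


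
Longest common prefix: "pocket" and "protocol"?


Word 1: "pocket"
Word 2: "protocol"
Comparing from start:
  Pos 0: 'p' == 'p'
  Pos 1: 'o' != 'r' (stop)
LCP = "p" (length 1)


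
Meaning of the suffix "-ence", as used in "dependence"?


Suffix: -ence
Example: dependence = depend + -ence
Meaning = state of


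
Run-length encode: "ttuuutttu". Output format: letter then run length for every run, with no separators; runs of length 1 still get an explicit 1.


String: "ttuuutttu"
Scanning for consecutive runs:
  't' x 2
  'u' x 3
  't' x 3
  'u' x 1
RLE = "t2u3t3u1"


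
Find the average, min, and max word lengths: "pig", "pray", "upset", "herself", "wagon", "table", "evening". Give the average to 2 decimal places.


Lengths: "pig"=3, "pray"=4, "upset"=5, "herself"=7, "wagon"=5, "table"=5, "evening"=7
Sum = 36, Count = 7
Average = 36/7 = 5.14
= avg=5.14, min=3, max=7


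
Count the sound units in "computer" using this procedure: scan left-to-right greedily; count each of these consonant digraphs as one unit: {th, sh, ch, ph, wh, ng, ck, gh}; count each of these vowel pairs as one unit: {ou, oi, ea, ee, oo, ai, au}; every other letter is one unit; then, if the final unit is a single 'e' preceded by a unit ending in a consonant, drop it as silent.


Word: "computer" (8 letters)
Left-to-right scan:
  (1) 'c' (letter)
  (2) 'o' (letter)
  (3) 'm' (letter)
  (4) 'p' (letter)
  (5) 'u' (letter)
  (6) 't' (letter)
  (7) 'e' (letter)
  (8) 'r' (letter)
Units from scan: 8
Sound units = 8 units


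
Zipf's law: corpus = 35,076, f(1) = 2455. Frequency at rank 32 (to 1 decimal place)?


Zipf's law: f(r) = f(1) / r
f(1) = 2455
f(32) = 2455 / 32
= 76.7 occurrences


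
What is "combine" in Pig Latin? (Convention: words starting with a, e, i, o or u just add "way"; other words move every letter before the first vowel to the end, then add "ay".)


Word: "combine"
Starts with consonant(s) → move to end, add 'ay'
Consonant cluster: "c"
Pig Latin = "ombinecay"


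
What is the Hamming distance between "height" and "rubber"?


Comparing character by character (same length = 6):
  Pos 0: 'h' vs 'r' !=
  Pos 1: 'e' vs 'u' !=
  Pos 2: 'i' vs 'b' !=
  Pos 3: 'g' vs 'b' !=
  Pos 4: 'h' vs 'e' !=
  Pos 5: 't' vs 'r' !=
Hamming distance = 6


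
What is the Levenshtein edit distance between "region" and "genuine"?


Word 1: "region" (length 6)
Word 2: "genuine" (length 7)
One optimal edit sequence (insert/delete/substitute each cost 1):
  1. substitute 'r' -> 'g'  (+1)
  2. keep 'e'
  3. insert 'n'  (+1)
  4. substitute 'g' -> 'u'  (+1)
  5. keep 'i'
  6. substitute 'o' -> 'n'  (+1)
  7. substitute 'n' -> 'e'  (+1)
Total edit operations: 5
Edit distance = 5


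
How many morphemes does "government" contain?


Word: "government"
Morphemes: govern / -ment
Each morpheme carries meaning
= 2 morphemes


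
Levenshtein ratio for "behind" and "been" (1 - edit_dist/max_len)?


Word 1: "behind" (length 6)
Word 2: "been" (length 4)
One optimal edit sequence:
  1. keep 'b'
  2. keep 'e'
  3. delete 'h'  (+1)
  4. substitute 'i' -> 'e'  (+1)
  5. keep 'n'
  6. delete 'd'  (+1)
Edit distance = 3
Max length = max(6, 4) = 6
Similarity = 1 - 3/6
= 0.5000


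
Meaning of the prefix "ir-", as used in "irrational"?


Prefix: ir-
As in: irrational -> ir- + rational
Meaning = not


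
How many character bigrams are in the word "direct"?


Word: "direct" (length 6)
Number of 2-grams = length - 2 + 1 = 6 - 2 + 1
= 5


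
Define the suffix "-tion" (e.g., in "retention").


Suffix: -tion
Example: retention = retain + -tion, with a spelling change
Meaning = act or process


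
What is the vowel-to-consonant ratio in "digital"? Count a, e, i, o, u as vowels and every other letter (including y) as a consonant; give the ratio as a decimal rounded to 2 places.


Word: "digital"
Vowels (a,e,i,o,u): 3
Consonants: 4
Ratio = 3/4
= 0.75


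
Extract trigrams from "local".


Word: "local" (length 5)
Number of trigrams = 5 - 3 + 1 = 3
  Position 0: "loc"
  Position 1: "oca"
  Position 2: "cal"
Trigrams = "loc", "oca", "cal"


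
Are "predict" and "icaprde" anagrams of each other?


Word 1: "predict" → sorted: cdeiprt
Word 2: "icaprde" → sorted: acdeipr
Same letters? cdeiprt != acdeipr
Anagram = No


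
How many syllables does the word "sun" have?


Word: "sun"
Syllable breakdown: sun
Counting: 1 part
= 1 syllable


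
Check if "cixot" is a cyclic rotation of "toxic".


Word: "toxic", Candidate: "cixot"
Method: check if candidate is substring of word+word
"toxictoxic" contains "cixot"? No
Is rotation = No


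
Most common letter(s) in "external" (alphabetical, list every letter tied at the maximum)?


Word: "external"
Letter counts:
  'a': 1
  'e': 2
  'l': 1
  'n': 1
  'r': 1
  't': 1
  'x': 1
Maximum count = 2
Most frequent = 'e' (2 times each)


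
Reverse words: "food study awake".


Original: "food study awake"
Words (1..n): food | study | awake
Reversed (n..1): awake | study | food
Result = "awake study food"


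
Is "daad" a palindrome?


Word: "daad"
Reversed: "daad"
Forward == Backward? daad == daad
Palindrome = Yes


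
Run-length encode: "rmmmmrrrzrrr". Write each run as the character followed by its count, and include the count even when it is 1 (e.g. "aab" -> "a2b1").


String: "rmmmmrrrzrrr"
Scanning for consecutive runs:
  'r' x 1
  'm' x 4
  'r' x 3
  'z' x 1
  'r' x 3
RLE = "r1m4r3z1r3"


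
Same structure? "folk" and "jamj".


Pattern of "folk": [0, 1, 2, 3]
Pattern of "jamj": [0, 1, 2, 0]
Patterns do not match
Same pattern = No


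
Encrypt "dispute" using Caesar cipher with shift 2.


Word: "dispute"
Shift: 2
Each letter → (letter + shift) mod 26:
  'd' (3) + 2 = 5 → 'f'
  'i' (8) + 2 = 10 → 'k'
  's' (18) + 2 = 20 → 'u'
  'p' (15) + 2 = 17 → 'r'
  'u' (20) + 2 = 22 → 'w'
  't' (19) + 2 = 21 → 'v'
  'e' (4) + 2 = 6 → 'g'
Result = "fkurwvg"


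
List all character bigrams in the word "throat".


Word: "throat" (length 6)
Number of bigrams = 6 - 2 + 1 = 5
  Position 0: "th"
  Position 1: "hr"
  Position 2: "ro"
  Position 3: "oa"
  Position 4: "at"
Bigrams = "th", "hr", "ro", "oa", "at"


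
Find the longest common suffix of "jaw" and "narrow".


Word 1: "jaw"
Word 2: "narrow"
Comparing from end:
  Pos -1: 'w' == 'w'
  Pos -2: 'a' != 'o' (stop)
LCS = "w" (length 1)


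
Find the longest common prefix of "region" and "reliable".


Word 1: "region"
Word 2: "reliable"
Comparing from start:
  Pos 0: 'r' == 'r'
  Pos 1: 'e' == 'e'
  Pos 2: 'g' != 'l' (stop)
LCP = "re" (length 2)


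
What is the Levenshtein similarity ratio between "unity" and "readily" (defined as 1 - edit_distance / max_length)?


Word 1: "unity" (length 5)
Word 2: "readily" (length 7)
One optimal edit sequence:
  1. insert 'r'  (+1)
  2. insert 'e'  (+1)
  3. substitute 'u' -> 'a'  (+1)
  4. substitute 'n' -> 'd'  (+1)
  5. keep 'i'
  6. substitute 't' -> 'l'  (+1)
  7. keep 'y'
Edit distance = 5
Max length = max(5, 7) = 7
Similarity = 1 - 5/7
= 0.2857


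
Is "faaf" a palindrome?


Word: "faaf"
Reversed: "faaf"
Forward == Backward? faaf == faaf
Palindrome = Yes


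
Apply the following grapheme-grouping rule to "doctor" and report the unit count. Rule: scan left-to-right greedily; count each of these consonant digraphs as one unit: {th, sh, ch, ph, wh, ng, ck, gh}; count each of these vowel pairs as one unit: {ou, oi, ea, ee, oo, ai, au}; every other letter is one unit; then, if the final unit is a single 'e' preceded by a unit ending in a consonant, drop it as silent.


Word: "doctor" (6 letters)
Left-to-right scan:
  1. 'd' (letter)
  2. 'o' (letter)
  3. 'c' (letter)
  4. 't' (letter)
  5. 'o' (letter)
  6. 'r' (letter)
Units from scan: 6
Sound units = 6 units


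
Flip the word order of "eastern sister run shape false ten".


Original: "eastern sister run shape false ten"
Words (1..n): eastern | sister | run | shape | false | ten
Reversed (n..1): ten | false | shape | run | sister | eastern
Result = "ten false shape run sister eastern"


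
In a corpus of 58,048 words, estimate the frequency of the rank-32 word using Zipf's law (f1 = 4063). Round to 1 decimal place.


Zipf's law: f(r) = f(1) / r
f(1) = 4063
f(32) = 4063 / 32
= 127.0 occurrences


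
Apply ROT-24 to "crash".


Word: "crash"
Shift: 24
Each letter → (letter + shift) mod 26:
  'c' (2) + 24 = 0 → 'a'
  'r' (17) + 24 = 15 → 'p'
  'a' (0) + 24 = 24 → 'y'
  's' (18) + 24 = 16 → 'q'
  'h' (7) + 24 = 5 → 'f'
Result = "apyqf"


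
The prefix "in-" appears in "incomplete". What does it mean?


Prefix: in-
Example: incomplete = in- + complete
Meaning = not / into


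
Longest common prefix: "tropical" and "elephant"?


Word 1: "tropical"
Word 2: "elephant"
Comparing from start:
  Pos 0: 't' != 'e' (stop)
LCP = "" (length 0)


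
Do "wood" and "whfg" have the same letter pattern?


Pattern of "wood": [0, 1, 1, 2]
Pattern of "whfg": [0, 1, 2, 3]
Patterns do not match
Same pattern = No


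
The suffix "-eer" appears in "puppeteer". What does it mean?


Suffix: -eer
Example: puppeteer (puppet + -eer)
Meaning = one who is concerned with


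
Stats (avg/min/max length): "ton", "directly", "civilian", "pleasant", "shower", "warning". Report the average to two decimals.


Lengths: "ton"=3, "directly"=8, "civilian"=8, "pleasant"=8, "shower"=6, "warning"=7
Sum = 40, Count = 6
Average = 40/6 = 6.67
= avg=6.67, min=3, max=8


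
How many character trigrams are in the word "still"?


Word: "still" (length 5)
Number of 3-grams = length - 3 + 1 = 5 - 3 + 1
= 3


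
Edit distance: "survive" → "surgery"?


Word 1: "survive" (length 7)
Word 2: "surgery" (length 7)
One optimal edit sequence (insert/delete/substitute each cost 1):
  1. keep 's'
  2. keep 'u'
  3. keep 'r'
  4. substitute 'v' -> 'g'  (+1)
  5. substitute 'i' -> 'e'  (+1)
  6. substitute 'v' -> 'r'  (+1)
  7. substitute 'e' -> 'y'  (+1)
Total edit operations: 4
Edit distance = 4


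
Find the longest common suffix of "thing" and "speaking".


Word 1: "thing"
Word 2: "speaking"
Comparing from end:
  Pos -1: 'g' == 'g'
  Pos -2: 'n' == 'n'
  Pos -3: 'i' == 'i'
  Pos -4: 'h' != 'k' (stop)
LCS = "ing" (length 3)


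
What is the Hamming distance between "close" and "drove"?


Comparing character by character (same length = 5):
  Pos 0: 'c' vs 'd' !=
  Pos 1: 'l' vs 'r' !=
  Pos 2: 'o' vs 'o' =
  Pos 3: 's' vs 'v' !=
  Pos 4: 'e' vs 'e' =
Hamming distance = 3


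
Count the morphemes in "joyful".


Word: "joyful"
Morphemes: joy / -ful
Each morpheme carries meaning
= 2 morphemes


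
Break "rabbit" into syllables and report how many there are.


Word: "rabbit"
Syllable breakdown: rab | bit
Counting: 2 parts
= 2 syllables


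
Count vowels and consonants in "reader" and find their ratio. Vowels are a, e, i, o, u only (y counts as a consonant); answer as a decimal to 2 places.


Word: "reader"
Vowels (a,e,i,o,u): 3
Consonants: 3
Ratio = 3/3
= 1.00


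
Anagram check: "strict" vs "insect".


Word 1: "strict" → sorted: cirstt
Word 2: "insect" → sorted: ceinst
Same letters? cirstt != ceinst
Anagram = No


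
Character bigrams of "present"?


Word: "present" (length 7)
Number of bigrams = 7 - 2 + 1 = 6
  Position 0: "pr"
  Position 1: "re"
  Position 2: "es"
  Position 3: "se"
  Position 4: "en"
  Position 5: "nt"
Bigrams = "pr", "re", "es", "se", "en", "nt"


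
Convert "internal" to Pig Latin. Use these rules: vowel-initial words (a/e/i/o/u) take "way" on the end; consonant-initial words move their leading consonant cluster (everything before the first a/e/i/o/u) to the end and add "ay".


Word: "internal"
Starts with vowel → add 'way'
Pig Latin = "internalway"


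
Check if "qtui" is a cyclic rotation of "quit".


Word: "quit", Candidate: "qtui"
Method: check if candidate is substring of word+word
"quitquit" contains "qtui"? No
Is rotation = No


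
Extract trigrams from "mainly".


Word: "mainly" (length 6)
Number of trigrams = 6 - 3 + 1 = 4
  Position 0: "mai"
  Position 1: "ain"
  Position 2: "inl"
  Position 3: "nly"
Trigrams = "mai", "ain", "inl", "nly"


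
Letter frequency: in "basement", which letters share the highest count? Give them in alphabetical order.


Word: "basement"
Letter counts:
  'a': 1
  'b': 1
  'e': 2
  'm': 1
  'n': 1
  's': 1
  't': 1
Maximum count = 2
Most frequent = 'e' (2 times each)


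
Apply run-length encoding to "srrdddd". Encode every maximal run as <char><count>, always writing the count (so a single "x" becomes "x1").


String: "srrdddd"
Scanning for consecutive runs:
  's' x 1
  'r' x 2
  'd' x 4
RLE = "s1r2d4"


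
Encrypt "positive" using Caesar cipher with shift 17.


Word: "positive"
Shift: 17
Each letter → (letter + shift) mod 26:
  'p' (15) + 17 = 6 → 'g'
  'o' (14) + 17 = 5 → 'f'
  's' (18) + 17 = 9 → 'j'
  'i' (8) + 17 = 25 → 'z'
  't' (19) + 17 = 10 → 'k'
  'i' (8) + 17 = 25 → 'z'
  'v' (21) + 17 = 12 → 'm'
  'e' (4) + 17 = 21 → 'v'
Result = "gfjzkzmv"


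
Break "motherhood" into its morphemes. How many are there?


Word: "motherhood"
Morphemes: mother + -hood
Each morpheme carries meaning
= 2 morphemes


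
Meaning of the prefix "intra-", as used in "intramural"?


Prefix: intra-
Example: intramural = intra- + mural
Meaning = within


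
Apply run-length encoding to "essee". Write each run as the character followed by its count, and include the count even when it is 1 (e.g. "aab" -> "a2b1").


String: "essee"
Scanning for consecutive runs:
  'e' x 1
  's' x 2
  'e' x 2
RLE = "e1s2e2"


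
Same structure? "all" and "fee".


Pattern of "all": [0, 1, 1]
Pattern of "fee": [0, 1, 1]
Patterns match
Same pattern = Yes


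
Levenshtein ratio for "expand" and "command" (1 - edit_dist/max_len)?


Word 1: "expand" (length 6)
Word 2: "command" (length 7)
One optimal edit sequence:
  1. insert 'c'  (+1)
  2. substitute 'e' -> 'o'  (+1)
  3. substitute 'x' -> 'm'  (+1)
  4. substitute 'p' -> 'm'  (+1)
  5. keep 'a'
  6. keep 'n'
  7. keep 'd'
Edit distance = 4
Max length = max(6, 7) = 7
Similarity = 1 - 4/7
= 0.4286


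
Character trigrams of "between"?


Word: "between" (length 7)
Number of trigrams = 7 - 3 + 1 = 5
  Position 0: "bet"
  Position 1: "etw"
  Position 2: "twe"
  Position 3: "wee"
  Position 4: "een"
Trigrams = "bet", "etw", "twe", "wee", "een"


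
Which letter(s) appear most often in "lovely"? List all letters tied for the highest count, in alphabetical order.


Word: "lovely"
Letter counts:
  'e': 1
  'l': 2
  'o': 1
  'v': 1
  'y': 1
Maximum count = 2
Most frequent = 'l' (2 times each)


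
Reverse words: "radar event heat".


Original: "radar event heat"
Words (1..n): radar | event | heat
Reversed (n..1): heat | event | radar
Result = "heat event radar"


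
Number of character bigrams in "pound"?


Word: "pound" (length 5)
Number of 2-grams = length - 2 + 1 = 5 - 2 + 1
= 4


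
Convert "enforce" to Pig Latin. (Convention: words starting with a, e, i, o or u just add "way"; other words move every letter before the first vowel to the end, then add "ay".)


Word: "enforce"
Starts with vowel → add 'way'
Pig Latin = "enforceway"


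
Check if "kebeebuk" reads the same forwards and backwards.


Word: "kebeebuk"
Reversed: "kubeebek"
Forward == Backward? kebeebuk != kubeebek
Palindrome = No


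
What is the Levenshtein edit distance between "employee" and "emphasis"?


Word 1: "employee" (length 8)
Word 2: "emphasis" (length 8)
One optimal edit sequence (insert/delete/substitute each cost 1):
  1. keep 'e'
  2. keep 'm'
  3. keep 'p'
  4. substitute 'l' -> 'h'  (+1)
  5. substitute 'o' -> 'a'  (+1)
  6. substitute 'y' -> 's'  (+1)
  7. substitute 'e' -> 'i'  (+1)
  8. substitute 'e' -> 's'  (+1)
Total edit operations: 5
Edit distance = 5


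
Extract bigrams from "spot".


Word: "spot" (length 4)
Number of bigrams = 4 - 2 + 1 = 3
  Position 0: "sp"
  Position 1: "po"
  Position 2: "ot"
Bigrams = "sp", "po", "ot"


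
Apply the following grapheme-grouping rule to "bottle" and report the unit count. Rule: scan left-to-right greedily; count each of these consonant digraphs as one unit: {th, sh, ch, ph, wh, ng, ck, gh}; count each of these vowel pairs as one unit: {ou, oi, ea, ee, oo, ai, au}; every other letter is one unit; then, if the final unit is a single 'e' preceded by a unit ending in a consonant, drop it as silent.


Word: "bottle" (6 letters)
Left-to-right scan:
  [1] 'b' (letter)
  [2] 'o' (letter)
  [3] 't' (letter)
  [4] 't' (letter)
  [5] 'l' (letter)
  [6] 'e' (letter)
Units from scan: 6
Final unit is 'e' after a consonant -> drop as silent (-1)
Sound units = 5 units


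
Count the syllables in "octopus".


Word: "octopus"
Syllable breakdown: oc · to · pus
Counting: 3 parts
= 3 syllables


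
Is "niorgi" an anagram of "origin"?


Word 1: "origin" → sorted: giinor
Word 2: "niorgi" → sorted: giinor
Same letters? giinor == giinor
Anagram = Yes


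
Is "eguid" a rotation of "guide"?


Word: "guide", Candidate: "eguid"
Method: check if candidate is substring of word+word
"guideguide" contains "eguid"? Yes
Is rotation = Yes


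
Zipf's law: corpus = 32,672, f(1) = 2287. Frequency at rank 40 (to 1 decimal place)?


Zipf's law: f(r) = f(1) / r
f(1) = 2287
f(40) = 2287 / 40
= 57.2 occurrences


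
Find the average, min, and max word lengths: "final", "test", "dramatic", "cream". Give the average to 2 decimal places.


Lengths: "final"=5, "test"=4, "dramatic"=8, "cream"=5
Sum = 22, Count = 4
Average = 22/4 = 5.50
= avg=5.50, min=4, max=8


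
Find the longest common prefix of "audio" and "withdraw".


Word 1: "audio"
Word 2: "withdraw"
Comparing from start:
  Pos 0: 'a' != 'w' (stop)
LCP = "" (length 0)


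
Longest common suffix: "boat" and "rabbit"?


Word 1: "boat"
Word 2: "rabbit"
Comparing from end:
  Pos -1: 't' == 't'
  Pos -2: 'a' != 'i' (stop)
LCS = "t" (length 1)


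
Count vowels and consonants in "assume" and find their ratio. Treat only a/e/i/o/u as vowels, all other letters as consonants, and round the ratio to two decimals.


Word: "assume"
Vowels (a,e,i,o,u): 3
Consonants: 3
Ratio = 3/3
= 1.00


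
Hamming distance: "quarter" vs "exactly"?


Comparing character by character (same length = 7):
  Pos 0: 'q' vs 'e' !=
  Pos 1: 'u' vs 'x' !=
  Pos 2: 'a' vs 'a' =
  Pos 3: 'r' vs 'c' !=
  Pos 4: 't' vs 't' =
  Pos 5: 'e' vs 'l' !=
  Pos 6: 'r' vs 'y' !=
Hamming distance = 5


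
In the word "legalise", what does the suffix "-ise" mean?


Suffix: -ise
As in: legalise -> legal + -ise
Meaning = to make


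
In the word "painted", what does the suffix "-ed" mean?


Suffix: -ed
As in: painted -> paint + -ed
Meaning = past tense


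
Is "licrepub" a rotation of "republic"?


Word: "republic", Candidate: "licrepub"
Method: check if candidate is substring of word+word
"republicrepublic" contains "licrepub"? Yes
Is rotation = Yes


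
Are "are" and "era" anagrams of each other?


Word 1: "are" → sorted: aer
Word 2: "era" → sorted: aer
Same letters? aer == aer
Anagram = Yes


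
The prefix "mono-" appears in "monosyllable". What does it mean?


Prefix: mono-
Example: monosyllable (mono- + syllable)
Meaning = one


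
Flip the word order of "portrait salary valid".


Original: "portrait salary valid"
Words (1..n): portrait | salary | valid
Reversed (n..1): valid | salary | portrait
Result = "valid salary portrait"


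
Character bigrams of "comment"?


Word: "comment" (length 7)
Number of bigrams = 7 - 2 + 1 = 6
  Position 0: "co"
  Position 1: "om"
  Position 2: "mm"
  Position 3: "me"
  Position 4: "en"
  Position 5: "nt"
Bigrams = "co", "om", "mm", "me", "en", "nt"


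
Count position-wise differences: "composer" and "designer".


Comparing character by character (same length = 8):
  Pos 0: 'c' vs 'd' !=
  Pos 1: 'o' vs 'e' !=
  Pos 2: 'm' vs 's' !=
  Pos 3: 'p' vs 'i' !=
  Pos 4: 'o' vs 'g' !=
  Pos 5: 's' vs 'n' !=
  Pos 6: 'e' vs 'e' =
  Pos 7: 'r' vs 'r' =
Hamming distance = 6


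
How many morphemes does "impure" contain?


Word: "impure"
Morphemes: im- | pure
Each morpheme carries meaning
= 2 morphemes


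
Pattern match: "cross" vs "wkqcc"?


Pattern of "cross": [0, 1, 2, 3, 3]
Pattern of "wkqcc": [0, 1, 2, 3, 3]
Patterns match
Same pattern = Yes


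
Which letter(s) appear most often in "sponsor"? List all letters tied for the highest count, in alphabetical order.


Word: "sponsor"
Letter counts:
  'n': 1
  'o': 2
  'p': 1
  'r': 1
  's': 2
Maximum count = 2
Most frequent = 'o', 's' (2 times each)


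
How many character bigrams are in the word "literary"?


Word: "literary" (length 8)
Number of 2-grams = length - 2 + 1 = 8 - 2 + 1
= 7


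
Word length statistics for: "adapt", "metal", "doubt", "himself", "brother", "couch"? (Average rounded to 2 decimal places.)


Lengths: "adapt"=5, "metal"=5, "doubt"=5, "himself"=7, "brother"=7, "couch"=5
Sum = 34, Count = 6
Average = 34/6 = 5.67
= avg=5.67, min=5, max=7


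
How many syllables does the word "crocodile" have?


Word: "crocodile"
Syllable breakdown: croc · o · dile
Counting: 3 parts
= 3 syllables


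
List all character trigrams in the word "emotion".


Word: "emotion" (length 7)
Number of trigrams = 7 - 3 + 1 = 5
  Position 0: "emo"
  Position 1: "mot"
  Position 2: "oti"
  Position 3: "tio"
  Position 4: "ion"
Trigrams = "emo", "mot", "oti", "tio", "ion"


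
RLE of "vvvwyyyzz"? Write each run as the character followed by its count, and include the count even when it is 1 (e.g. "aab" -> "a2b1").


String: "vvvwyyyzz"
Scanning for consecutive runs:
  'v' x 3
  'w' x 1
  'y' x 3
  'z' x 2
RLE = "v3w1y3z2"


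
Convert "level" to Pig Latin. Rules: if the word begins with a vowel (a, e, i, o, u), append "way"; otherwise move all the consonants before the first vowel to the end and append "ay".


Word: "level"
Starts with consonant(s) → move to end, add 'ay'
Consonant cluster: "l"
Pig Latin = "evellay"


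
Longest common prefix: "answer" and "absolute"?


Word 1: "answer"
Word 2: "absolute"
Comparing from start:
  Pos 0: 'a' == 'a'
  Pos 1: 'n' != 'b' (stop)
LCP = "a" (length 1)


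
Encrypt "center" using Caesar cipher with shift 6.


Word: "center"
Shift: 6
Each letter → (letter + shift) mod 26:
  'c' (2) + 6 = 8 → 'i'
  'e' (4) + 6 = 10 → 'k'
  'n' (13) + 6 = 19 → 't'
  't' (19) + 6 = 25 → 'z'
  'e' (4) + 6 = 10 → 'k'
  'r' (17) + 6 = 23 → 'x'
Result = "iktzkx"


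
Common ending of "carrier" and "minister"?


Word 1: "carrier"
Word 2: "minister"
Comparing from end:
  Pos -1: 'r' == 'r'
  Pos -2: 'e' == 'e'
  Pos -3: 'i' != 't' (stop)
LCS = "er" (length 2)


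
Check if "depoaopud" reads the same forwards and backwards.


Word: "depoaopud"
Reversed: "dupoaoped"
Forward == Backward? depoaopud != dupoaoped
Palindrome = No


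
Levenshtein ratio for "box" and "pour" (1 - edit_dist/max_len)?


Word 1: "box" (length 3)
Word 2: "pour" (length 4)
One optimal edit sequence:
  1. substitute 'b' -> 'p'  (+1)
  2. keep 'o'
  3. insert 'u'  (+1)
  4. substitute 'x' -> 'r'  (+1)
Edit distance = 3
Max length = max(3, 4) = 4
Similarity = 1 - 3/4
= 0.2500


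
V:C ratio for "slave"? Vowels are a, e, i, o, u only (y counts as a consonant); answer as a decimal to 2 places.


Word: "slave"
Vowels (a,e,i,o,u): 2
Consonants: 3
Ratio = 2/3
= 0.67


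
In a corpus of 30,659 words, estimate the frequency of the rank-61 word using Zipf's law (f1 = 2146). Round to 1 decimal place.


Zipf's law: f(r) = f(1) / r
f(1) = 2146
f(61) = 2146 / 61
= 35.2 occurrences


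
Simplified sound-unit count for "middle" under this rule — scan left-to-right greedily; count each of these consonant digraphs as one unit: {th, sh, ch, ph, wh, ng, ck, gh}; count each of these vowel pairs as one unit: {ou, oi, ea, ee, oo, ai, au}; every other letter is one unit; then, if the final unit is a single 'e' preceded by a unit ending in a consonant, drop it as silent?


Word: "middle" (6 letters)
Left-to-right scan:
  (1) 'm' (letter)
  (2) 'i' (letter)
  (3) 'd' (letter)
  (4) 'd' (letter)
  (5) 'l' (letter)
  (6) 'e' (letter)
Units from scan: 6
Final unit is 'e' after a consonant -> drop as silent (-1)
Sound units = 5 units


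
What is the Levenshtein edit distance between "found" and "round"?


Word 1: "found" (length 5)
Word 2: "round" (length 5)
One optimal edit sequence (insert/delete/substitute each cost 1):
  1. substitute 'f' -> 'r'  (+1)
  2. keep 'o'
  3. keep 'u'
  4. keep 'n'
  5. keep 'd'
Total edit operations: 1
Edit distance = 1


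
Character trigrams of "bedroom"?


Word: "bedroom" (length 7)
Number of trigrams = 7 - 3 + 1 = 5
  Position 0: "bed"
  Position 1: "edr"
  Position 2: "dro"
  Position 3: "roo"
  Position 4: "oom"
Trigrams = "bed", "edr", "dro", "roo", "oom"


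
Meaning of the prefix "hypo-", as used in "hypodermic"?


Prefix: hypo-
Example: hypodermic (hypo- + dermic)
Meaning = under / below normal


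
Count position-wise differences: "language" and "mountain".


Comparing character by character (same length = 8):
  Pos 0: 'l' vs 'm' !=
  Pos 1: 'a' vs 'o' !=
  Pos 2: 'n' vs 'u' !=
  Pos 3: 'g' vs 'n' !=
  Pos 4: 'u' vs 't' !=
  Pos 5: 'a' vs 'a' =
  Pos 6: 'g' vs 'i' !=
  Pos 7: 'e' vs 'n' !=
Hamming distance = 7
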